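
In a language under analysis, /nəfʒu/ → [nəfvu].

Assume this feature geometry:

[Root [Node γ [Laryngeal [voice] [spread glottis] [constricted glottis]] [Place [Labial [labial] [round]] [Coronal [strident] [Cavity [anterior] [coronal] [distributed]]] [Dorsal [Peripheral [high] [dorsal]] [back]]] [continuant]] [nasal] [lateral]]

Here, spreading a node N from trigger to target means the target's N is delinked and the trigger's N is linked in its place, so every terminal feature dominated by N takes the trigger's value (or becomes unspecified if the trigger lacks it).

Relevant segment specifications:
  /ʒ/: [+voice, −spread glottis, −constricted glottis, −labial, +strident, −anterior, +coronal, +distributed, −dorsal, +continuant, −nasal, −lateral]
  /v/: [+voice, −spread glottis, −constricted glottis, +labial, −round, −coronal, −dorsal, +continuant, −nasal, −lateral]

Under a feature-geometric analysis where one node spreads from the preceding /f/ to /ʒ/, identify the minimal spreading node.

Comparing /ʒ/ with its surface form [v], the features that change are [labial], [round], [coronal], [anterior], [distributed], [strident].
Tracing each changed feature up the tree, the paths first meet at Place; any lower node misses at least one of them.
Spreading Place from /f/ overwrites each of those terminals with /f/'s values, yielding exactly [v].
Since [voice] is preserved even though /f/ disagrees there, no node above Place spread.

Place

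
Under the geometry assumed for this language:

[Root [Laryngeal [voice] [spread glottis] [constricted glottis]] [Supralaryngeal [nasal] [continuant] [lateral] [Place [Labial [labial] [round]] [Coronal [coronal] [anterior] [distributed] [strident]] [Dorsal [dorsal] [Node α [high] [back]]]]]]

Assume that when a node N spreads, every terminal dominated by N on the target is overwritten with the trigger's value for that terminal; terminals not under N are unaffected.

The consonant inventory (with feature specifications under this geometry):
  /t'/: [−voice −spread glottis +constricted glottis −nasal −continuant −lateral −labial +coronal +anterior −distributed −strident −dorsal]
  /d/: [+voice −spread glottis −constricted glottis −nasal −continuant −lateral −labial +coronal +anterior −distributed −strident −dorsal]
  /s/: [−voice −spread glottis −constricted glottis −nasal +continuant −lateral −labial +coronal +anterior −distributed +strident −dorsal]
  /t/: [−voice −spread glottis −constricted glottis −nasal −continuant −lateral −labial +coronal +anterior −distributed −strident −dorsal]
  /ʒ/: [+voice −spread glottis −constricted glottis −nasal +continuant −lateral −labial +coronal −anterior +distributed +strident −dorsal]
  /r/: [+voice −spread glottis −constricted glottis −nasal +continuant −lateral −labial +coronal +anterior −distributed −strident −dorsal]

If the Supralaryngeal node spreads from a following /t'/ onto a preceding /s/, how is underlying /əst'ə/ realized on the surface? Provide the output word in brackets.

Supralaryngeal immediately or transitively dominates [nasal], [continuant], [lateral], [labial], [round], [coronal], [anterior], [distributed], [strident], [dorsal], [high], [back].
After delinking /s/'s Supralaryngeal and linking /t'/'s, the affected terminals become [−nasal], [−continuant], [−lateral], [−labial], [+coronal], [+anterior], [−distributed], [−strident], [−dorsal]; [voice], [spread glottis], [constricted glottis] (outside Supralaryngeal) are retained from /s/.
This feature bundle is that of [t], so /əst'ə/ surfaces as [ətt'ə].

[ətt'ə]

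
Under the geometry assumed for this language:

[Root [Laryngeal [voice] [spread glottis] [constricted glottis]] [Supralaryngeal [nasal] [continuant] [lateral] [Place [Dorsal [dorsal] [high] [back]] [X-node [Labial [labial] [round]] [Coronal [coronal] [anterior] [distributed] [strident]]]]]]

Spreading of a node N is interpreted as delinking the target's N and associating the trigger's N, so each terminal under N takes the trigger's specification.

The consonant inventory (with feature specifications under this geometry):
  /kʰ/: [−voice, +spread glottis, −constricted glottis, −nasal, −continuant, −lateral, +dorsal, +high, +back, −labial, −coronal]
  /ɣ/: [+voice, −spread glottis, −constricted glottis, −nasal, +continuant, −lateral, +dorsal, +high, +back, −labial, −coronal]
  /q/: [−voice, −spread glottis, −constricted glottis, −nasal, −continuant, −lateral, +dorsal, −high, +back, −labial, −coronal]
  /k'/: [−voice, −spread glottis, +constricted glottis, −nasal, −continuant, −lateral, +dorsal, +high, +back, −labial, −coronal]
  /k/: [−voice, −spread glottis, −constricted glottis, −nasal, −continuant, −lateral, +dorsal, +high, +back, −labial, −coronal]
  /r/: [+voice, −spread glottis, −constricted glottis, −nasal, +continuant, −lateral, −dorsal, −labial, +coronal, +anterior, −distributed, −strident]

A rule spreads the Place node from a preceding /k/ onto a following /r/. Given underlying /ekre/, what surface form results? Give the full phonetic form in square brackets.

Terminals under Place in this geometry: [dorsal], [high], [back], [labial], [round], [coronal], [anterior], [distributed], [strident].
After delinking /r/'s Place and linking /k/'s, the affected terminals become [+dorsal], [+high], [+back], [−labial], [−coronal]; [voice], [spread glottis], [constricted glottis], … (outside Place) are retained from /r/.
The resulting bundle matches /ɣ/ in the inventory; substituting it for /r/ gives [ekɣe].

[ekɣe]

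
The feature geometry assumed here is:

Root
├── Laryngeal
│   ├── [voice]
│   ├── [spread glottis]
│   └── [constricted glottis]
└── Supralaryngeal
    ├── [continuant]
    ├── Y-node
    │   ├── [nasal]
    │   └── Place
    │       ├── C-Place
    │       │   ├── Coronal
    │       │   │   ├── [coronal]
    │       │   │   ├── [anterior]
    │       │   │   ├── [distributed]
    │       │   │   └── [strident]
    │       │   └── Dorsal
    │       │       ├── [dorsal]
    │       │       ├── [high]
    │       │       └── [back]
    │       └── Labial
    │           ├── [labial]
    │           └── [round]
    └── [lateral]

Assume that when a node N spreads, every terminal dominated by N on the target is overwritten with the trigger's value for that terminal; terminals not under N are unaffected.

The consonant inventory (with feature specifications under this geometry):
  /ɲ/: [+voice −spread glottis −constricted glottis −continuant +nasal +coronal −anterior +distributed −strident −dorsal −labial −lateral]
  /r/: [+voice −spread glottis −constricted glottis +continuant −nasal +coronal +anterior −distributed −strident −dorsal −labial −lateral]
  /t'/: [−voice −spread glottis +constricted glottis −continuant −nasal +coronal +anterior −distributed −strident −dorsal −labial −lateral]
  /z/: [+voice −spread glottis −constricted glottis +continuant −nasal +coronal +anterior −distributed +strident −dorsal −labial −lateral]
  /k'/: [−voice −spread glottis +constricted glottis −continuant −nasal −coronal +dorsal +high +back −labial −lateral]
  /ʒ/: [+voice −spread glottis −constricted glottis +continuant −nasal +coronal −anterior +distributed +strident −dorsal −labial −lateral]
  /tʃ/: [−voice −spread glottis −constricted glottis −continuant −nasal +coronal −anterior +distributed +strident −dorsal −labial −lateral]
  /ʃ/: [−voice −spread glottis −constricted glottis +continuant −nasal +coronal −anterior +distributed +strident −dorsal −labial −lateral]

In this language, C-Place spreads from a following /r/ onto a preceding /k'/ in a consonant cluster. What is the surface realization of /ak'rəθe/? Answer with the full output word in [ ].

Terminals under C-Place in this geometry: [coronal], [anterior], [distributed], [strident], [dorsal], [high], [back].
The target acquires /r/'s values for everything under C-Place — [+coronal], [+anterior], [−distributed], [−strident], [−dorsal] — while keeping its own [voice], [spread glottis], [constricted glottis], ….
The resulting bundle matches /t'/ in the inventory; substituting it for /k'/ gives [at'rəθe].

[at'rəθe]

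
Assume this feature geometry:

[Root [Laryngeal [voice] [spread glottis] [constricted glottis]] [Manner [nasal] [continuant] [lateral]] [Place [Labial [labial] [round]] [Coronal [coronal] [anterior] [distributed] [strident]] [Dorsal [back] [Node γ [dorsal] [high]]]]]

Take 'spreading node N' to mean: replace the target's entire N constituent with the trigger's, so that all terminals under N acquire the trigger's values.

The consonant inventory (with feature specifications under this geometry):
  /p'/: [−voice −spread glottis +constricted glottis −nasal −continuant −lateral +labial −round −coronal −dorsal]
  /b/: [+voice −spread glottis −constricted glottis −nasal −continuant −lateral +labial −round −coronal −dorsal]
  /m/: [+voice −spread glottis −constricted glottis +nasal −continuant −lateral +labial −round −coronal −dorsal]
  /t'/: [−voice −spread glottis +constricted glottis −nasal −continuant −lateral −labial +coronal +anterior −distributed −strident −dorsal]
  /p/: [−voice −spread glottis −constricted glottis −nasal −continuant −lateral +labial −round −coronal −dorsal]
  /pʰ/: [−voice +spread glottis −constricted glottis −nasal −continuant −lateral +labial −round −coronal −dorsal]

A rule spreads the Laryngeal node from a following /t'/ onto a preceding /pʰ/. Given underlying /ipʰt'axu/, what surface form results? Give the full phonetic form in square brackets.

[ip't'axu]

The Laryngeal node dominates the terminals [voice], [spread glottis], [constricted glottis].
After delinking /pʰ/'s Laryngeal and linking /t'/'s, the affected terminals become [−voice], [−spread glottis], [+constricted glottis]; [nasal], [continuant], [lateral], … (outside Laryngeal) are retained from /pʰ/.
Among the inventory, only /p'/ has exactly this specification, giving the surface form [ip't'axu].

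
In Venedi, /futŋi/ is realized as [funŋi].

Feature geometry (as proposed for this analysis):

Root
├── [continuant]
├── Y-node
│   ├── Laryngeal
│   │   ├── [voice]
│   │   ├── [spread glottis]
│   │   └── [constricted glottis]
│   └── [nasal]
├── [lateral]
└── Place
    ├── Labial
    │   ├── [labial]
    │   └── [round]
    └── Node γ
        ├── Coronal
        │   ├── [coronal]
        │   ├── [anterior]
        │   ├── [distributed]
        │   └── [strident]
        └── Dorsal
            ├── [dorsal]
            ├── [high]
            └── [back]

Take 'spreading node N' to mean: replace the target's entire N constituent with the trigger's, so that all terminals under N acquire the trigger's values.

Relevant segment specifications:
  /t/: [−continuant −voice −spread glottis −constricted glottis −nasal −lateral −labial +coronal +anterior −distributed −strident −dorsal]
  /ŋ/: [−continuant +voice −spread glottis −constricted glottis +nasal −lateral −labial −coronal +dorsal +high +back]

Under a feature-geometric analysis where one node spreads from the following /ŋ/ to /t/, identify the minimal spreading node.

The alternation /t/ → [n] changes [voice], [nasal] and nothing else.
The smallest constituent containing every changed terminal is Y-node — each of its daughters lacks at least one of the affected features.
Spreading Y-node from /ŋ/ overwrites each of those terminals with /ŋ/'s values, yielding exactly [n].
[coronal], [dorsal] — on which /ŋ/ differs from /t/ — are unchanged, so Root cannot have spread; the constituent is no larger than Y-node.

Y-node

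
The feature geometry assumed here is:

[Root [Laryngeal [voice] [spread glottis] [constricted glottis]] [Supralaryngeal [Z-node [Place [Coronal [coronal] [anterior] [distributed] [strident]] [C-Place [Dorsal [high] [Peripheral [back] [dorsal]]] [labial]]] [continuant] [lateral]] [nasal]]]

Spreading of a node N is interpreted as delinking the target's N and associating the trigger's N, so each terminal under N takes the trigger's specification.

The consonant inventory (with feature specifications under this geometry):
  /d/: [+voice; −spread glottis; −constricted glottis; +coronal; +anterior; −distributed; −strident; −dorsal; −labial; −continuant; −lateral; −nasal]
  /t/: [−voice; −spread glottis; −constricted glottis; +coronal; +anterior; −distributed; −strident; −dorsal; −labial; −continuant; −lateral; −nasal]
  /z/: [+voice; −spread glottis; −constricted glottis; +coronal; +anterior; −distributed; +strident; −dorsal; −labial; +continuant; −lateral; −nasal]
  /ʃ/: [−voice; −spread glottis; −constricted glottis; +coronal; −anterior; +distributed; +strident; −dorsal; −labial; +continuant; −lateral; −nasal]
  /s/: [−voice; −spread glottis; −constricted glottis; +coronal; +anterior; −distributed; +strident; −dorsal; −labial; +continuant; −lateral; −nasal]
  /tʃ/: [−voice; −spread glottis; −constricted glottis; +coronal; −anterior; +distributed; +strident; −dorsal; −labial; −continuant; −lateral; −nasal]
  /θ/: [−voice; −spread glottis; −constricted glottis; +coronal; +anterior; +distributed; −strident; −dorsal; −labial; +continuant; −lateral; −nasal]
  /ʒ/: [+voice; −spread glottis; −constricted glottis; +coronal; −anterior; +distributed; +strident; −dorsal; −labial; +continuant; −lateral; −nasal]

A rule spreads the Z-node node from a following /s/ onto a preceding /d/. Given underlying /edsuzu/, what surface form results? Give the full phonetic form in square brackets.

[ezsuzu]

Z-node immediately or transitively dominates [coronal], [anterior], [distributed], [strident], [high], [back], [dorsal], [labial], [continuant], [lateral].
The target acquires /s/'s values for everything under Z-node — [+coronal], [+anterior], [−distributed], [+strident], [−dorsal], [−labial], [+continuant], [−lateral] — while keeping its own [voice], [spread glottis], [constricted glottis], ….
Among the inventory, only /z/ has exactly this specification, giving the surface form [ezsuzu].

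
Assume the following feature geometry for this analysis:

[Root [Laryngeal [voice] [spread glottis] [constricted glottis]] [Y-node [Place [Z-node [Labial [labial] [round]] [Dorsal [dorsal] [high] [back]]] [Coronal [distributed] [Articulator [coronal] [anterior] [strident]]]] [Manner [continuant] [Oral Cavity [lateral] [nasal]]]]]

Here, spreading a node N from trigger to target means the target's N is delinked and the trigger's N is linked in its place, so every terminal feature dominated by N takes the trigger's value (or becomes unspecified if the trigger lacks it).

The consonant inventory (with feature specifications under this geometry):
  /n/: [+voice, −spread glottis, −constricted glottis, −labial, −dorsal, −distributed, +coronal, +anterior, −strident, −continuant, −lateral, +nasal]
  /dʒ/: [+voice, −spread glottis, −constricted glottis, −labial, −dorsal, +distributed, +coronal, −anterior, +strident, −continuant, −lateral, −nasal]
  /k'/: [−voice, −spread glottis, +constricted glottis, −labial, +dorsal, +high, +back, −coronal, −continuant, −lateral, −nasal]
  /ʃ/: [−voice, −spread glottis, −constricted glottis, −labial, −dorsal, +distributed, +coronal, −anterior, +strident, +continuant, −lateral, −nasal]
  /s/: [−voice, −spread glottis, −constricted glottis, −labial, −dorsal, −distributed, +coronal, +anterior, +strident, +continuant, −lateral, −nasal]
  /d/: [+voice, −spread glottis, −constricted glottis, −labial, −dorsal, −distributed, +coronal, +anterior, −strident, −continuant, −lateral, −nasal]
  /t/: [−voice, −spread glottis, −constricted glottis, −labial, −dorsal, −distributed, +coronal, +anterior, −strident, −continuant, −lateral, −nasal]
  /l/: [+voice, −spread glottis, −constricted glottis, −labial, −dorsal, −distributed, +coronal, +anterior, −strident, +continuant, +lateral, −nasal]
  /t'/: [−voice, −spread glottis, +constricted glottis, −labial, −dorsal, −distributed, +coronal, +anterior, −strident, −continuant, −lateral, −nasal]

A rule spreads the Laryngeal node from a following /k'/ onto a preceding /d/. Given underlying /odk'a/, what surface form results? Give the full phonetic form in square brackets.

Laryngeal immediately or transitively dominates [voice], [spread glottis], [constricted glottis].
Spreading Laryngeal from /k'/ onto /d/ replaces those values with /k'/'s: [−voice], [−spread glottis], [+constricted glottis]. Features outside Laryngeal ([labial], [dorsal], [distributed], …) stay as in /d/.
The resulting bundle matches /t'/ in the inventory; substituting it for /d/ gives [ot'k'a].

[ot'k'a]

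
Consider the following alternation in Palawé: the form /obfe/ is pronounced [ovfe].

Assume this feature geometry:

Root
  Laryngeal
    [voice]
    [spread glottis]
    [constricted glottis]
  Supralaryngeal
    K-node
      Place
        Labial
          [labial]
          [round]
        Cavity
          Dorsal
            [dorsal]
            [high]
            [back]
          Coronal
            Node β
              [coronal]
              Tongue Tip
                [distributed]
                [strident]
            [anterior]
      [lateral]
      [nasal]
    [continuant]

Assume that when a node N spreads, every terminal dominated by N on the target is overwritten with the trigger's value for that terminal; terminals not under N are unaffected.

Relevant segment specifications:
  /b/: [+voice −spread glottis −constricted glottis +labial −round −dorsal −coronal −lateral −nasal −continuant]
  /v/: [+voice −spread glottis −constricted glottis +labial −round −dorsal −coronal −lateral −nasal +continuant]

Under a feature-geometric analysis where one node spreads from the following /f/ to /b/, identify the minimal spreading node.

[continuant]

The alternation /b/ → [v] changes [continuant] and nothing else.
With a single altered terminal, the smallest constituent that could spread is that terminal — [continuant].
[voice] stays as in /b/ although /f/ differs there, so no node dominating it spread; among the remaining candidates [continuant] is the lowest that derives the output.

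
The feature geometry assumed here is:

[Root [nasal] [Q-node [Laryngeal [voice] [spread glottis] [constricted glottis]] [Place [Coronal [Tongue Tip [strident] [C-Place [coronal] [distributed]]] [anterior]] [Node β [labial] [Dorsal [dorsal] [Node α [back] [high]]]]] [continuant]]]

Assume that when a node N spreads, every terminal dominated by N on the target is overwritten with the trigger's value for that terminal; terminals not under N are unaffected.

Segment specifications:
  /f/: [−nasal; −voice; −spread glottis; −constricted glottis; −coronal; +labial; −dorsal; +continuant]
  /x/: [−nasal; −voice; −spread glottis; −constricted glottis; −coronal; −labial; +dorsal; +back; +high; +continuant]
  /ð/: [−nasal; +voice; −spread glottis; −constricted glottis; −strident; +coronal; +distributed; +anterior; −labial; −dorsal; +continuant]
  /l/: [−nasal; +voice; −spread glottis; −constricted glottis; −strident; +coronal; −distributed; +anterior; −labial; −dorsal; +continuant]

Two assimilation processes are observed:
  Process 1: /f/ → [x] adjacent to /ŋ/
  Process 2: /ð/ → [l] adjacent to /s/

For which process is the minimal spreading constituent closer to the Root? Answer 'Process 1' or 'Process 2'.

Process 1: the features that change are [labial], [dorsal], [high], [back]; the minimal node is Node β (depth 3).
Process 2 alters [distributed]; the lowest dominating node is [distributed] (depth 6 from Root).
Node β is closer to Root than [distributed], so Process 1 spreads the higher node.

Process 1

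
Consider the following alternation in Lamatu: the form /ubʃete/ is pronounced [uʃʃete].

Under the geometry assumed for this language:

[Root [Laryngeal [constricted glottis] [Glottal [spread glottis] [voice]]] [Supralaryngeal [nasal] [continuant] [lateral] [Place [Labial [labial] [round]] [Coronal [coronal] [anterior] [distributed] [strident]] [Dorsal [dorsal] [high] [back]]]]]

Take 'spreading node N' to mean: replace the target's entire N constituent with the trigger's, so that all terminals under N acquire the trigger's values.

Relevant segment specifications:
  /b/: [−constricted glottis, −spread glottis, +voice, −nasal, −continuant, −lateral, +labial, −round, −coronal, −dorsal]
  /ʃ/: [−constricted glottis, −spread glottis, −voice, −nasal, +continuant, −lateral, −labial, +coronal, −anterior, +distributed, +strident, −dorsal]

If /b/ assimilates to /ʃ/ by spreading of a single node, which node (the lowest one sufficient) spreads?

Root

Feature comparison: [voice], [continuant], [labial], [round], [coronal], [anterior], [distributed], [strident] differ between /b/ and [ʃ]; the remaining terminals match.
These terminals are all dominated by Root, and no proper subconstituent of Root covers them all; Root is their lowest common ancestor.
If Root spreads, every terminal under it takes /ʃ/'s value, producing [ʃ] as observed.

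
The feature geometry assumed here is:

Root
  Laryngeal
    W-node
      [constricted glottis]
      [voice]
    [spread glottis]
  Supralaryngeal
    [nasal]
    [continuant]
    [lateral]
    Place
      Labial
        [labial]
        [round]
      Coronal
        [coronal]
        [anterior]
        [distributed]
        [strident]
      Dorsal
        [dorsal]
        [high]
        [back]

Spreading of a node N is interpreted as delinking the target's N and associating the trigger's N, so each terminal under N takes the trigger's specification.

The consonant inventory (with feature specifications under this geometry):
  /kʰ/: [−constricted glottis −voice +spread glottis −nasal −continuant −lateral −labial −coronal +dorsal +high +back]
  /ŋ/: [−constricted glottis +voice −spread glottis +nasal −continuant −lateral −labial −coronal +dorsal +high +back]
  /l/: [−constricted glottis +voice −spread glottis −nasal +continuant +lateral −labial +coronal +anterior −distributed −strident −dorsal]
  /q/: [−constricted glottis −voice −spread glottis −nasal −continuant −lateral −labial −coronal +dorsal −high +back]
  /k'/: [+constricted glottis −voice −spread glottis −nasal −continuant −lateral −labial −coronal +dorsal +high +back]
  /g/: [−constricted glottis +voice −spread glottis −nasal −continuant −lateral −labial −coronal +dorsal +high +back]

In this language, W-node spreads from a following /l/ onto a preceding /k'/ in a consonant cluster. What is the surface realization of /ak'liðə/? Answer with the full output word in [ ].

W-node immediately or transitively dominates [constricted glottis], [voice].
After delinking /k'/'s W-node and linking /l/'s, the affected terminals become [−constricted glottis], [+voice]; [spread glottis], [nasal], [continuant], … (outside W-node) are retained from /k'/.
The resulting bundle matches /g/ in the inventory; substituting it for /k'/ gives [agliðə].

[agliðə]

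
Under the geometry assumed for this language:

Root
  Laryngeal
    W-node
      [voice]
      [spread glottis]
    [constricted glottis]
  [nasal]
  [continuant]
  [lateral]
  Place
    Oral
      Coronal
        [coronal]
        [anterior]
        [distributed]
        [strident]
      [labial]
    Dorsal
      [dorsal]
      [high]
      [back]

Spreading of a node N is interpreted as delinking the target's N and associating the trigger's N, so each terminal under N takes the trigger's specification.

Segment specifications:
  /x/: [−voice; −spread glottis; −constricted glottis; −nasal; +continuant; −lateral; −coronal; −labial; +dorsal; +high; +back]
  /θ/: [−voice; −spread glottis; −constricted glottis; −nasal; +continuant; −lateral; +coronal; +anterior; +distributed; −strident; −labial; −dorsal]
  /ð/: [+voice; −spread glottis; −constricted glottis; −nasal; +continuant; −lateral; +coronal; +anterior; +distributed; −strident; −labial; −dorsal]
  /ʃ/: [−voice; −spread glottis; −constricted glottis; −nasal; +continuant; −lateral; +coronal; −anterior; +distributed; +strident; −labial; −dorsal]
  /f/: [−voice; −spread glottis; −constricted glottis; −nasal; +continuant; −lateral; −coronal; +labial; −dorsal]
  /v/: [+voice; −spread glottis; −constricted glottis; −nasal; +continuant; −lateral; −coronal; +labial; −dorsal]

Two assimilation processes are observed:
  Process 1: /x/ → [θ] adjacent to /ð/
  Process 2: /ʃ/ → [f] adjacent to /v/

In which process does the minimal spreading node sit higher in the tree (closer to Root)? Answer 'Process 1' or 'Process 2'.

Process 1 alters [coronal], [anterior], [distributed], [strident], [dorsal], [high], [back]; the lowest common ancestor is Place (depth 1 from Root).
In Process 2, [labial], [coronal], [anterior], [distributed], [strident] change, so the minimal spreading node is Oral at depth 2.
Place (depth 1) sits above Oral (depth 2), making Process 1 the one with the higher spreading node.

Process 1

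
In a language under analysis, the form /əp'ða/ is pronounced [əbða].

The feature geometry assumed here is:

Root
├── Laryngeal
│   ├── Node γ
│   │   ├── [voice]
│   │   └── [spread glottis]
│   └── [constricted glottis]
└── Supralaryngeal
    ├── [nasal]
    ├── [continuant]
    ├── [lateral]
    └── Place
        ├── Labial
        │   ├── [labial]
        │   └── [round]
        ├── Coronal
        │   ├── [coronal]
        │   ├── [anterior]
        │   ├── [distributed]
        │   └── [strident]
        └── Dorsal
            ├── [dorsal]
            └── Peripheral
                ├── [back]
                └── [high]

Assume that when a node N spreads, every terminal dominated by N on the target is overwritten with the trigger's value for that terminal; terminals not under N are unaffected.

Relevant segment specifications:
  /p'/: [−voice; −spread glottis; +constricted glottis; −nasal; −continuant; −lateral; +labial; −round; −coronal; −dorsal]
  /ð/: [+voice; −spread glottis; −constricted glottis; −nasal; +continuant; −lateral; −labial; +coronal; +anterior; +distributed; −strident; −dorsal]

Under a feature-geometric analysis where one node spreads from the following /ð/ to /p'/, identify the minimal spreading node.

The alternation /p'/ → [b] changes [voice], [constricted glottis] and nothing else.
These terminals are all dominated by Laryngeal, and no proper subconstituent of Laryngeal covers them all; Laryngeal is their lowest common ancestor.
Spreading Laryngeal from /ð/ overwrites each of those terminals with /ð/'s values, yielding exactly [b].
Had Root spread, [labial], [coronal] would have taken /ð/'s values; they stay as in /p'/, confirming the spreading constituent is exactly Laryngeal.

Laryngeal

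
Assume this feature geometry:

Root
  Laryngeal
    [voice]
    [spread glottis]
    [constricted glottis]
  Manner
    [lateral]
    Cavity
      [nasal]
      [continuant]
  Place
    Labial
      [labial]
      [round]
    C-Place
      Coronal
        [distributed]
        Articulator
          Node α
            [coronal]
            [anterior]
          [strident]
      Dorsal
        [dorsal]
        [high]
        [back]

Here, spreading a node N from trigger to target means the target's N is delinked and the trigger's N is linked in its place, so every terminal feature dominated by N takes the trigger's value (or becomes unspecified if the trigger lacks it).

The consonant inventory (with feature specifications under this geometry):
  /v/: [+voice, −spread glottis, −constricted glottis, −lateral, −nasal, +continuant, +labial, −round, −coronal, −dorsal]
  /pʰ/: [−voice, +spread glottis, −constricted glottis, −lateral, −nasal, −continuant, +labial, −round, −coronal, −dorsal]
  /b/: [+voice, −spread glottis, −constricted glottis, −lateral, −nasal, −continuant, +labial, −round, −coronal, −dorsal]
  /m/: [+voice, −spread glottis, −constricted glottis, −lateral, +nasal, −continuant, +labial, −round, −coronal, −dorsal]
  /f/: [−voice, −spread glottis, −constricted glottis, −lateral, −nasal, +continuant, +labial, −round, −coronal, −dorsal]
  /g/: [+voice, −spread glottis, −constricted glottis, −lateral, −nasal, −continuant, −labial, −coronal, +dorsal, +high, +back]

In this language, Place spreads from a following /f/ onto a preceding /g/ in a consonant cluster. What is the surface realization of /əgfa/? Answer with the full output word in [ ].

Terminals under Place in this geometry: [labial], [round], [distributed], [coronal], [anterior], [strident], [dorsal], [high], [back].
After delinking /g/'s Place and linking /f/'s, the affected terminals become [+labial], [−round], [−coronal], [−dorsal]; [voice], [spread glottis], [constricted glottis], … (outside Place) are retained from /g/.
The resulting bundle matches /b/ in the inventory; substituting it for /g/ gives [əbfa].

[əbfa]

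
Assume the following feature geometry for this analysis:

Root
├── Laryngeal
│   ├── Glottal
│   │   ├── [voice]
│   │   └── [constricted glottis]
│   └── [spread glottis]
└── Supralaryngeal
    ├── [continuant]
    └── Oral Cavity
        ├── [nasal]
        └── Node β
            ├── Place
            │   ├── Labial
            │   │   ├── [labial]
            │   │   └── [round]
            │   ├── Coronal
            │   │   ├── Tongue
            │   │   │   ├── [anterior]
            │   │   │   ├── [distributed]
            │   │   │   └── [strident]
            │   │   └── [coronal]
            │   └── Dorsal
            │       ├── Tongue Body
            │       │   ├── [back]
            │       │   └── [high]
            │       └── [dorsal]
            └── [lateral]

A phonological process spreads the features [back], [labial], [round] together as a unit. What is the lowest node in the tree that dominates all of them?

Place

[back] lies under Tongue Body (below Supralaryngeal).
[labial] lies under Labial (below Supralaryngeal).
[round]: Root > Supralaryngeal > Oral Cavity > Node β > Place > Labial > [round].
The listed terminals split across distinct daughters of Place, so Place itself is the smallest node containing them all.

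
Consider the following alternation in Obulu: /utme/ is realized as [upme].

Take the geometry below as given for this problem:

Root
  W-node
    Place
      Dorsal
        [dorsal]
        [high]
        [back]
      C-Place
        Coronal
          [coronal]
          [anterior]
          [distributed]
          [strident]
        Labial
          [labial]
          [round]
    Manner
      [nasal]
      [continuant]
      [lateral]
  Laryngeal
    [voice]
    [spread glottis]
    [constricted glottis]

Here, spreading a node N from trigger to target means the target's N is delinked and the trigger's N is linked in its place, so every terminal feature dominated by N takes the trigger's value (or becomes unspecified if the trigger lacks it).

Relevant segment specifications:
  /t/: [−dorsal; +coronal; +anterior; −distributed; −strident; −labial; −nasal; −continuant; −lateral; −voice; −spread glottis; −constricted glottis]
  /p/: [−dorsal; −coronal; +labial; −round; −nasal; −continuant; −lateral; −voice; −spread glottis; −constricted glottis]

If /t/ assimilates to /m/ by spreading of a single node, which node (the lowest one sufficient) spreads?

/t/ and [p] differ in [labial], [round], [coronal], [anterior], [distributed], [strident]; every other specified feature is identical.
The smallest constituent containing every changed terminal is C-Place — each of its daughters lacks at least one of the affected features.
Spreading C-Place from /m/ overwrites each of those terminals with /m/'s values, yielding exactly [p].
[voice], [nasal] stay as in /t/ although /m/ differs there, so no node dominating them spread; among the remaining candidates C-Place is the lowest that derives the output.

C-Place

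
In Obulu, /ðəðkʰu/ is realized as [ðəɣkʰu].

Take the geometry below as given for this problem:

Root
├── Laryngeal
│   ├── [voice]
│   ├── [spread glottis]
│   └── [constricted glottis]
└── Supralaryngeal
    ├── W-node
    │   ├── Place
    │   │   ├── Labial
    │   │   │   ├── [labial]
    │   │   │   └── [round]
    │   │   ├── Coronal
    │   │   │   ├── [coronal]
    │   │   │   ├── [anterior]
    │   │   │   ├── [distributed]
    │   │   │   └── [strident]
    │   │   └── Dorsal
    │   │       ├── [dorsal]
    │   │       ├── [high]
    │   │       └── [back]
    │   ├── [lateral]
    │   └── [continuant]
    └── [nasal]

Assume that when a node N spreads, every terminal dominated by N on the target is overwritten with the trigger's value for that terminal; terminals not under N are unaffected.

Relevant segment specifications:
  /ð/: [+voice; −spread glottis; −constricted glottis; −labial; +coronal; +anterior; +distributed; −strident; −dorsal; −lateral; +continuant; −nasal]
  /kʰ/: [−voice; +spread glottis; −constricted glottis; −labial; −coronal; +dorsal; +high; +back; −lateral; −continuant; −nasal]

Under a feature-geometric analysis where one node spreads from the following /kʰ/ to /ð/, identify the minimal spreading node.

Place

The alternation /ð/ → [ɣ] changes [coronal], [anterior], [distributed], [strident], [dorsal], [high], [back] and nothing else.
The smallest constituent containing every changed terminal is Place — each of its daughters lacks at least one of the affected features.
Delinking /ð/'s Place and associating /kʰ/'s Place gives precisely the feature bundle of [ɣ].
Had W-node or a higher node spread, [continuant] would have taken /kʰ/'s value; it stays as in /ð/, confirming the spreading constituent is exactly Place.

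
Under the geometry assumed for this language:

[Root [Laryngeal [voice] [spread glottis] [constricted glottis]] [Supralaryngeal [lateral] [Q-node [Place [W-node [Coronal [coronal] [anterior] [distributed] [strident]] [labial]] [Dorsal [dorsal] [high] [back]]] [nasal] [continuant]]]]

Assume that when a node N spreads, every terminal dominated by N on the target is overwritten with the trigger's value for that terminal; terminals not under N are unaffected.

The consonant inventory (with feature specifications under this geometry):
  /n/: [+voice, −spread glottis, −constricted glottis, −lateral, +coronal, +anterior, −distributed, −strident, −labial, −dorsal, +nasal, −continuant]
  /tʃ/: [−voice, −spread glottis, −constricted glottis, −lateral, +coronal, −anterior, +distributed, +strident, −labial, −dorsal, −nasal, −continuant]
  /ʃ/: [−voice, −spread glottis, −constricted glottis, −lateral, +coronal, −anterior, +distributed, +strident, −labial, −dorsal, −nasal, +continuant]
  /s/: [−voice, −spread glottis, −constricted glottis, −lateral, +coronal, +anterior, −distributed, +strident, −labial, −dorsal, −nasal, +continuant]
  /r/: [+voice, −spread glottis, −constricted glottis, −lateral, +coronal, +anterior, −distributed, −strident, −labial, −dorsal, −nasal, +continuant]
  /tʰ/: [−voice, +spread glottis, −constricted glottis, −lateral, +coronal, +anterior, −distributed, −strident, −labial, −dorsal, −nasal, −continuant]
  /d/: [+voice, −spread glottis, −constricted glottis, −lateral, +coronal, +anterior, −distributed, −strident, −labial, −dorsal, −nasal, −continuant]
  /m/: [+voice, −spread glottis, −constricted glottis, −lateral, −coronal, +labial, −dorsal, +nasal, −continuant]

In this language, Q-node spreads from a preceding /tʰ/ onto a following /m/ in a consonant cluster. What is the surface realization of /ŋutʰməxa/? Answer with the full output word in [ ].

[ŋutʰdəxa]

The Q-node node dominates the terminals [coronal], [anterior], [distributed], [strident], [labial], [dorsal], [high], [back], [nasal], [continuant].
The target acquires /tʰ/'s values for everything under Q-node — [+coronal], [+anterior], [−distributed], [−strident], [−labial], [−dorsal], [−nasal], [−continuant] — while keeping its own [voice], [spread glottis], [constricted glottis], ….
This feature bundle is that of [d], so /ŋutʰməxa/ surfaces as [ŋutʰdəxa].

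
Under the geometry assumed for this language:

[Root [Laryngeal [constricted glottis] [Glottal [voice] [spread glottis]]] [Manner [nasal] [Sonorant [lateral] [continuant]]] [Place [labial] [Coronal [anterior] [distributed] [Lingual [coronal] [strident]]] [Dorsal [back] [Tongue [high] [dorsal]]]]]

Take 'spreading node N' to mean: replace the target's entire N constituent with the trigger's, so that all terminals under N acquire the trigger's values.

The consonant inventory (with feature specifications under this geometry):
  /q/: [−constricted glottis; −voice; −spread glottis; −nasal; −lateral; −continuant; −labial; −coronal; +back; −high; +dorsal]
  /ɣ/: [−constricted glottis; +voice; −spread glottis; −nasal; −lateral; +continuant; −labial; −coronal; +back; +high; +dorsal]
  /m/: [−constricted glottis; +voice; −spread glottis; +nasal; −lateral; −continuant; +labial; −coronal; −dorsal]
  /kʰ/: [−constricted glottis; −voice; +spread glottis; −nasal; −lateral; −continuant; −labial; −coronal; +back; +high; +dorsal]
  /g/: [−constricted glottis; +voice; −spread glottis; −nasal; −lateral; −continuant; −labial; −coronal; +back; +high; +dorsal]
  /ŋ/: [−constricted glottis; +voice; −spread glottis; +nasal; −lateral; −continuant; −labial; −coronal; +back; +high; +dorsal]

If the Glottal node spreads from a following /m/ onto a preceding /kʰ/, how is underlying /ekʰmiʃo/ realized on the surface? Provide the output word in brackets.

The Glottal node dominates the terminals [voice], [spread glottis].
Spreading Glottal from /m/ onto /kʰ/ replaces those values with /m/'s: [+voice], [−spread glottis]. Features outside Glottal ([constricted glottis], [nasal], [lateral], …) stay as in /kʰ/.
The resulting bundle matches /g/ in the inventory; substituting it for /kʰ/ gives [egmiʃo].

[egmiʃo]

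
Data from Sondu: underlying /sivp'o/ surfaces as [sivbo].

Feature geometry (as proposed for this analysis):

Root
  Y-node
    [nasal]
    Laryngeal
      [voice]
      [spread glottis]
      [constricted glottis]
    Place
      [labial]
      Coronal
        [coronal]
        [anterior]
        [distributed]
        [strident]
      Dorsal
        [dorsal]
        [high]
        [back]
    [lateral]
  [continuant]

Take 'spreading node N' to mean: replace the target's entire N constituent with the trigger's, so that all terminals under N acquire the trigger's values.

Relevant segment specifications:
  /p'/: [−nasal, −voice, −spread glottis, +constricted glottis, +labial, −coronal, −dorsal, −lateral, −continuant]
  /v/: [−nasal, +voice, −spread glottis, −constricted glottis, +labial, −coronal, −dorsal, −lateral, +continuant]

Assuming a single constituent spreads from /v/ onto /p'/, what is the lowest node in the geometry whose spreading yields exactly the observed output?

Laryngeal

Feature comparison: [voice], [constricted glottis] differ between /p'/ and [b]; the remaining terminals match.
The smallest constituent containing every changed terminal is Laryngeal — each of its daughters lacks at least one of the affected features.
Spreading Laryngeal from /v/ overwrites each of those terminals with /v/'s values, yielding exactly [b].
[continuant] stays as in /p'/ although /v/ differs there, so no node dominating it spread; among the remaining candidates Laryngeal is the lowest that derives the output.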